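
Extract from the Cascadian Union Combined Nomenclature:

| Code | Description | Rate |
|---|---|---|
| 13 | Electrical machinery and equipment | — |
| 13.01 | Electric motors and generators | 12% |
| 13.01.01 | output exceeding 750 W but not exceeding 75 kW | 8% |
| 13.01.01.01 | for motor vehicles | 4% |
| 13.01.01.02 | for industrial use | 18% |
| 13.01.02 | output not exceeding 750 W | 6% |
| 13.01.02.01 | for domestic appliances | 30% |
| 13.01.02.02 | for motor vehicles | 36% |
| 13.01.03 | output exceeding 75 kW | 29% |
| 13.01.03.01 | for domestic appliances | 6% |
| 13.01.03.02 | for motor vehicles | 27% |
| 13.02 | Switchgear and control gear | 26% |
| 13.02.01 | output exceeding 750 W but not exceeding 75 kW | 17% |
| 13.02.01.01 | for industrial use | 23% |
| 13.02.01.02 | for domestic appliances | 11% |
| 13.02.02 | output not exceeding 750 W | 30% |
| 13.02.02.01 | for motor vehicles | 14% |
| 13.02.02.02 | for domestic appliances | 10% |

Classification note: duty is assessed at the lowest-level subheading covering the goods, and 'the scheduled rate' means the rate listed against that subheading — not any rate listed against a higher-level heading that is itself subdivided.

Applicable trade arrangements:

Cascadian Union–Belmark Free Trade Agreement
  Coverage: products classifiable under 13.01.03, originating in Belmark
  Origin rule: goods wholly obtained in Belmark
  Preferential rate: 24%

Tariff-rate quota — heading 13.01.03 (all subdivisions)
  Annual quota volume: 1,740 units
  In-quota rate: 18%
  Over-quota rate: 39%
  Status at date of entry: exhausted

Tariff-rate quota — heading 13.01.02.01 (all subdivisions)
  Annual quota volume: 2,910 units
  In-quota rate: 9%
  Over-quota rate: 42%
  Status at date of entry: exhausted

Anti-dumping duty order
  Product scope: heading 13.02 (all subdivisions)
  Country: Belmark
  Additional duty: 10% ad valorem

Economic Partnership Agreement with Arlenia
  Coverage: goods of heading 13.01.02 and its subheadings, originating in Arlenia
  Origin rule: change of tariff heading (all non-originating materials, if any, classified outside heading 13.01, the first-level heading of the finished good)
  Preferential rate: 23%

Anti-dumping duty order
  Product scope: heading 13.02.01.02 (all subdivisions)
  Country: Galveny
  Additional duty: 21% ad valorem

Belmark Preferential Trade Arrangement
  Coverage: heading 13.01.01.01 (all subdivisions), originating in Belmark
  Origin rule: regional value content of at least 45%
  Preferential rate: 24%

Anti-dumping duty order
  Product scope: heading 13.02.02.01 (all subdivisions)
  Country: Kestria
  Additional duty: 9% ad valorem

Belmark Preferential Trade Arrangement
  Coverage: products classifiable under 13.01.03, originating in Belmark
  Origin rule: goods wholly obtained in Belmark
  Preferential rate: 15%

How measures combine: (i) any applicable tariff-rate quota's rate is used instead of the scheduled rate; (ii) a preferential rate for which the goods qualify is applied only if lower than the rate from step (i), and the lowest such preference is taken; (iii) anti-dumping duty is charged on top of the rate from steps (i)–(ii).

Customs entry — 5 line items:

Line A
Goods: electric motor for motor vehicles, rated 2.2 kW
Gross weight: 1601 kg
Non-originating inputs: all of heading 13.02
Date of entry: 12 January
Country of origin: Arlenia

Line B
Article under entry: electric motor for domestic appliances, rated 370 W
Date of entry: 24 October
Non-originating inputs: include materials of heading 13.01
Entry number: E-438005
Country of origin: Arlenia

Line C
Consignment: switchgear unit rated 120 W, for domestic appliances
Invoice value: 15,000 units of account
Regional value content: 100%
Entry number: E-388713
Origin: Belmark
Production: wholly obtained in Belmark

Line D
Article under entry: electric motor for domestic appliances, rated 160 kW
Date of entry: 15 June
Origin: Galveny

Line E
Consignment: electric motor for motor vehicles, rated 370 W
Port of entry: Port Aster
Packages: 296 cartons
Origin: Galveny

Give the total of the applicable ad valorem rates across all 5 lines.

Line A: electric motor → 13.01; rated 2.2 kW → 13.01.01; for motor vehicles → 13.01.01.01. Scheduled 4%. Arlenia agreement on 13.01.02: 13.01.01.01 not covered. → 4%.
Line B: electric motor → 13.01; rated 370 W → 13.01.02; for domestic appliances → 13.01.02.01. Scheduled 30%. quota on 13.01.02.01 exhausted → over-quota 42%; Arlenia agreement on 13.01.02: CTH not met. → 42%.
Line C: switchgear unit → 13.02; rated 120 W → 13.02.02; for domestic appliances → 13.02.02.02. Scheduled 10%. Belmark agreement on 13.01.03: 13.02.02.02 not covered; Belmark agreement on 13.01.01.01: 13.02.02.02 not covered; Belmark agreement on 13.01.03: 13.02.02.02 not covered; anti-dumping (Belmark, 13.02): +10%; total 10% + 10% = 20%. → 20%.
Line D: electric motor → 13.01; rated 160 kW → 13.01.03; for domestic appliances → 13.01.03.01. Scheduled 6%. quota on 13.01.03 exhausted → over-quota 39%. → 39%.
Line E: electric motor → 13.01; rated 370 W → 13.01.02; for motor vehicles → 13.01.02.02. Scheduled 36%. No special measure applies. → 36%.
Sum: 4% + 42% + 20% + 39% + 36% = 141%.

141%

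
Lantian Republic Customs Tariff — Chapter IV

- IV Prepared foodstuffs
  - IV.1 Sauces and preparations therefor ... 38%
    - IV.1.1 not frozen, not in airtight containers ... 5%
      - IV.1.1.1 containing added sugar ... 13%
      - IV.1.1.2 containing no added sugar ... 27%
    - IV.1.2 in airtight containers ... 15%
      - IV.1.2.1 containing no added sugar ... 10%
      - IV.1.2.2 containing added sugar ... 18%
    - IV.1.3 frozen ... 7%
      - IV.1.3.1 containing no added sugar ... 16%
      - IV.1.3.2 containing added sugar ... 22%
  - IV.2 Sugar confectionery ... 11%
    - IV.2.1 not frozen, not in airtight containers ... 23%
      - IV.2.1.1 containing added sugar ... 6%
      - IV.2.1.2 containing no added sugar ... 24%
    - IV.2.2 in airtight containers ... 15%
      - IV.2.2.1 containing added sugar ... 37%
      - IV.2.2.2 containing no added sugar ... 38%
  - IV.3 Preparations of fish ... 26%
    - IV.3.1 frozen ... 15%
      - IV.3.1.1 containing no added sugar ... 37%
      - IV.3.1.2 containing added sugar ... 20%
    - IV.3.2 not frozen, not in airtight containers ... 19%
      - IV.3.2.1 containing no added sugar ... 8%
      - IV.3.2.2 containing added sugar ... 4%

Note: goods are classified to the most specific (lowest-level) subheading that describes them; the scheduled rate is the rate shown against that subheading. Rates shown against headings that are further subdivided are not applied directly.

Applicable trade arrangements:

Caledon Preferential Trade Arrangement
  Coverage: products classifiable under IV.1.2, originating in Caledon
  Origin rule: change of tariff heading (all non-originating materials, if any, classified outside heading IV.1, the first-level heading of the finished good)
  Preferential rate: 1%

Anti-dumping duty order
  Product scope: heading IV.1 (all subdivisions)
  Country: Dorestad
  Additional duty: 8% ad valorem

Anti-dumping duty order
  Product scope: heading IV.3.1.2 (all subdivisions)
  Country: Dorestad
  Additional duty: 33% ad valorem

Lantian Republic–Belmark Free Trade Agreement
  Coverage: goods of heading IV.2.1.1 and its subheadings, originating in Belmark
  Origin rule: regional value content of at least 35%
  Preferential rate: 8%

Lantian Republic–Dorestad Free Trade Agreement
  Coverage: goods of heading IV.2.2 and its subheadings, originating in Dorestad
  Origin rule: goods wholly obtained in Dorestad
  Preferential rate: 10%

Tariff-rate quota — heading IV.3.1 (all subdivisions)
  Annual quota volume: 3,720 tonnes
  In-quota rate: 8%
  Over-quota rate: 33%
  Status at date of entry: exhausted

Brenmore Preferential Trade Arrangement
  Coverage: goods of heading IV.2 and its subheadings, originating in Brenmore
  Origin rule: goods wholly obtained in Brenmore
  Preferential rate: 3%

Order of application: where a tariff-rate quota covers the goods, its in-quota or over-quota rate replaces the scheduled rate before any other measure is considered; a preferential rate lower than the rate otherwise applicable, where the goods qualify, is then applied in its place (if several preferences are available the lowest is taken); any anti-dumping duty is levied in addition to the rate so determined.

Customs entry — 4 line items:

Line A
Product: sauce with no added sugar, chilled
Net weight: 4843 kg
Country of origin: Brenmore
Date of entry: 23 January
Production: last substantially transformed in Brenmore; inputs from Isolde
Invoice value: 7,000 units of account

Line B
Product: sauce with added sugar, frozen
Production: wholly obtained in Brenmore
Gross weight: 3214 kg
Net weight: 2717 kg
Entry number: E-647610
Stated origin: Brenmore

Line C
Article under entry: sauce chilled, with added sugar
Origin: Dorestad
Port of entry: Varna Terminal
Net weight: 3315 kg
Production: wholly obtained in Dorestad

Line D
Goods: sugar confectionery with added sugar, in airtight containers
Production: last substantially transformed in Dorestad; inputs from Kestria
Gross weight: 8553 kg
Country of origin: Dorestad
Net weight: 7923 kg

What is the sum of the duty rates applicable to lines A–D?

107%

Line A: sauce → IV.1; chilled → IV.1.1; with no added sugar → IV.1.1.2. Scheduled 27%. Brenmore agreement on IV.2: IV.1.1.2 not covered. → 27%.
Line B: sauce → IV.1; frozen → IV.1.3; with added sugar → IV.1.3.2. Scheduled 22%. Brenmore agreement on IV.2: IV.1.3.2 not covered. → 22%.
Line C: sauce → IV.1; chilled → IV.1.1; with added sugar → IV.1.1.1. Scheduled 13%. Dorestad agreement on IV.2.2: IV.1.1.1 not covered; anti-dumping (Dorestad, IV.1): +8%; total 13% + 8% = 21%. → 21%.
Line D: sugar confectionery → IV.2; in airtight containers → IV.2.2; with added sugar → IV.2.2.1. Scheduled 37%. Dorestad agreement on IV.2.2: not wholly obtained. → 37%.
Sum: 27% + 22% + 21% + 37% = 107%.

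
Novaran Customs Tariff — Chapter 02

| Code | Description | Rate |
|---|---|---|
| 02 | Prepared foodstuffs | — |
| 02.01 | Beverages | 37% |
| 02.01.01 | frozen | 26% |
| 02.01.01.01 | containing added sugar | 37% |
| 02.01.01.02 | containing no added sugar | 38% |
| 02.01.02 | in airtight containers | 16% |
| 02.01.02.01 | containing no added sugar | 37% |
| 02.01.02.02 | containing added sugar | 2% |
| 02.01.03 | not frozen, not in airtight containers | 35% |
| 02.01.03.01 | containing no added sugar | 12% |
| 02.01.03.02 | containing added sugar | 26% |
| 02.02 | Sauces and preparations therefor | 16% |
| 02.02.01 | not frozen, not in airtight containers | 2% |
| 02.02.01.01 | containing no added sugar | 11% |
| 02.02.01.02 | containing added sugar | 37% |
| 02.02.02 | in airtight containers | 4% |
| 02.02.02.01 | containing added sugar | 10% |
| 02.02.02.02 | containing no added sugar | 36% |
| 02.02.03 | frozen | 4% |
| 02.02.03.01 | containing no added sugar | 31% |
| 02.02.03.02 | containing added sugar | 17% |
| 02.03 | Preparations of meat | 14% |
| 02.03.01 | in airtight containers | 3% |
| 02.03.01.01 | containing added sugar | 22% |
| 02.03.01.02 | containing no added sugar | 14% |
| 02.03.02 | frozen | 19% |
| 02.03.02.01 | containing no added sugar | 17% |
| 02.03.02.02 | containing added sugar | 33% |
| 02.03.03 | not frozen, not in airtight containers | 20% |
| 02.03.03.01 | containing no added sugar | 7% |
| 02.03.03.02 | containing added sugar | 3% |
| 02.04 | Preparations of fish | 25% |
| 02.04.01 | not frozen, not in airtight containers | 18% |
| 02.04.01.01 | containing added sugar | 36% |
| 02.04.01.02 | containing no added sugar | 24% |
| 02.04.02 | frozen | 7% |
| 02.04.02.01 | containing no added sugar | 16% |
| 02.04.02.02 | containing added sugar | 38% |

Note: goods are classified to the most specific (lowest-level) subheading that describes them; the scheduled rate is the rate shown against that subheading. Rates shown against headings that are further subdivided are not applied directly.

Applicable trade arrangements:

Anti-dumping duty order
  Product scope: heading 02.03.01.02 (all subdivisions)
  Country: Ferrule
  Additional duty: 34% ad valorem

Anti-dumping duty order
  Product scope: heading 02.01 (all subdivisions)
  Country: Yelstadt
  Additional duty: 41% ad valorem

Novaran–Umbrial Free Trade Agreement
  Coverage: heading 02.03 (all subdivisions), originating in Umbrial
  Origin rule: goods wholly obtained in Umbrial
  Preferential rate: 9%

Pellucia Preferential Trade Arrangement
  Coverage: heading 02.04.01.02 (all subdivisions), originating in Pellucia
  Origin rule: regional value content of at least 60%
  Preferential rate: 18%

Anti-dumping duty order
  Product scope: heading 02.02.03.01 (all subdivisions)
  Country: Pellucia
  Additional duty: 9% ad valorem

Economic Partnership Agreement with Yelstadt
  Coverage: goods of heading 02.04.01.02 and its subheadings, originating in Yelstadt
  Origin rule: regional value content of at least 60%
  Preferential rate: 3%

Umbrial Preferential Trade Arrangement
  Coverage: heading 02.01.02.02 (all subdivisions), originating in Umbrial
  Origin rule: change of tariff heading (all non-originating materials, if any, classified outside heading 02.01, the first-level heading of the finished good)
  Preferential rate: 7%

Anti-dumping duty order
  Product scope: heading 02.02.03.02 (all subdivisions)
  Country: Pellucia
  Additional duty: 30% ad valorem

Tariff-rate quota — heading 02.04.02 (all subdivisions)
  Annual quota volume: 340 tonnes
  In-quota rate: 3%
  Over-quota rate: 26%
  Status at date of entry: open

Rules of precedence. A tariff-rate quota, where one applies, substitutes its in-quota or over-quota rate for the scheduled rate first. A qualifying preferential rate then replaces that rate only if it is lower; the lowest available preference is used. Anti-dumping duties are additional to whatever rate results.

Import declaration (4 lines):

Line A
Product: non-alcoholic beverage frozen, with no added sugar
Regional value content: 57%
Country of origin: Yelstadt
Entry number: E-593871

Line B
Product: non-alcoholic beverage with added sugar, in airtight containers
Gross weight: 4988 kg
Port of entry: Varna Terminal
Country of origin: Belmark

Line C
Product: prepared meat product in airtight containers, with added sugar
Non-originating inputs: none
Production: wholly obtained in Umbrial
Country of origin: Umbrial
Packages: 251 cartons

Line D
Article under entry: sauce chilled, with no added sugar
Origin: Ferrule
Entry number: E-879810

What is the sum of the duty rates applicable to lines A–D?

Line A: non-alcoholic beverage → 02.01; frozen → 02.01.01; with no added sugar → 02.01.01.02. Scheduled 38%. Yelstadt agreement on 02.04.01.02: 02.01.01.02 not covered; anti-dumping (Yelstadt, 02.01): +41%; total 38% + 41% = 79%. → 79%.
Line B: non-alcoholic beverage → 02.01; in airtight containers → 02.01.02; with added sugar → 02.01.02.02. Scheduled 2%. No special measure applies. → 2%.
Line C: prepared meat product → 02.03; in airtight containers → 02.03.01; with added sugar → 02.03.01.01. Scheduled 22%. Umbrial agreement on 02.03: wholly obtained → 9% available; Umbrial agreement on 02.01.02.02: 02.03.01.01 not covered; preferential 9%. → 9%.
Line D: sauce → 02.02; chilled → 02.02.01; with no added sugar → 02.02.01.01. Scheduled 11%. No special measure applies. → 11%.
Sum: 79% + 2% + 9% + 11% = 101%.

101%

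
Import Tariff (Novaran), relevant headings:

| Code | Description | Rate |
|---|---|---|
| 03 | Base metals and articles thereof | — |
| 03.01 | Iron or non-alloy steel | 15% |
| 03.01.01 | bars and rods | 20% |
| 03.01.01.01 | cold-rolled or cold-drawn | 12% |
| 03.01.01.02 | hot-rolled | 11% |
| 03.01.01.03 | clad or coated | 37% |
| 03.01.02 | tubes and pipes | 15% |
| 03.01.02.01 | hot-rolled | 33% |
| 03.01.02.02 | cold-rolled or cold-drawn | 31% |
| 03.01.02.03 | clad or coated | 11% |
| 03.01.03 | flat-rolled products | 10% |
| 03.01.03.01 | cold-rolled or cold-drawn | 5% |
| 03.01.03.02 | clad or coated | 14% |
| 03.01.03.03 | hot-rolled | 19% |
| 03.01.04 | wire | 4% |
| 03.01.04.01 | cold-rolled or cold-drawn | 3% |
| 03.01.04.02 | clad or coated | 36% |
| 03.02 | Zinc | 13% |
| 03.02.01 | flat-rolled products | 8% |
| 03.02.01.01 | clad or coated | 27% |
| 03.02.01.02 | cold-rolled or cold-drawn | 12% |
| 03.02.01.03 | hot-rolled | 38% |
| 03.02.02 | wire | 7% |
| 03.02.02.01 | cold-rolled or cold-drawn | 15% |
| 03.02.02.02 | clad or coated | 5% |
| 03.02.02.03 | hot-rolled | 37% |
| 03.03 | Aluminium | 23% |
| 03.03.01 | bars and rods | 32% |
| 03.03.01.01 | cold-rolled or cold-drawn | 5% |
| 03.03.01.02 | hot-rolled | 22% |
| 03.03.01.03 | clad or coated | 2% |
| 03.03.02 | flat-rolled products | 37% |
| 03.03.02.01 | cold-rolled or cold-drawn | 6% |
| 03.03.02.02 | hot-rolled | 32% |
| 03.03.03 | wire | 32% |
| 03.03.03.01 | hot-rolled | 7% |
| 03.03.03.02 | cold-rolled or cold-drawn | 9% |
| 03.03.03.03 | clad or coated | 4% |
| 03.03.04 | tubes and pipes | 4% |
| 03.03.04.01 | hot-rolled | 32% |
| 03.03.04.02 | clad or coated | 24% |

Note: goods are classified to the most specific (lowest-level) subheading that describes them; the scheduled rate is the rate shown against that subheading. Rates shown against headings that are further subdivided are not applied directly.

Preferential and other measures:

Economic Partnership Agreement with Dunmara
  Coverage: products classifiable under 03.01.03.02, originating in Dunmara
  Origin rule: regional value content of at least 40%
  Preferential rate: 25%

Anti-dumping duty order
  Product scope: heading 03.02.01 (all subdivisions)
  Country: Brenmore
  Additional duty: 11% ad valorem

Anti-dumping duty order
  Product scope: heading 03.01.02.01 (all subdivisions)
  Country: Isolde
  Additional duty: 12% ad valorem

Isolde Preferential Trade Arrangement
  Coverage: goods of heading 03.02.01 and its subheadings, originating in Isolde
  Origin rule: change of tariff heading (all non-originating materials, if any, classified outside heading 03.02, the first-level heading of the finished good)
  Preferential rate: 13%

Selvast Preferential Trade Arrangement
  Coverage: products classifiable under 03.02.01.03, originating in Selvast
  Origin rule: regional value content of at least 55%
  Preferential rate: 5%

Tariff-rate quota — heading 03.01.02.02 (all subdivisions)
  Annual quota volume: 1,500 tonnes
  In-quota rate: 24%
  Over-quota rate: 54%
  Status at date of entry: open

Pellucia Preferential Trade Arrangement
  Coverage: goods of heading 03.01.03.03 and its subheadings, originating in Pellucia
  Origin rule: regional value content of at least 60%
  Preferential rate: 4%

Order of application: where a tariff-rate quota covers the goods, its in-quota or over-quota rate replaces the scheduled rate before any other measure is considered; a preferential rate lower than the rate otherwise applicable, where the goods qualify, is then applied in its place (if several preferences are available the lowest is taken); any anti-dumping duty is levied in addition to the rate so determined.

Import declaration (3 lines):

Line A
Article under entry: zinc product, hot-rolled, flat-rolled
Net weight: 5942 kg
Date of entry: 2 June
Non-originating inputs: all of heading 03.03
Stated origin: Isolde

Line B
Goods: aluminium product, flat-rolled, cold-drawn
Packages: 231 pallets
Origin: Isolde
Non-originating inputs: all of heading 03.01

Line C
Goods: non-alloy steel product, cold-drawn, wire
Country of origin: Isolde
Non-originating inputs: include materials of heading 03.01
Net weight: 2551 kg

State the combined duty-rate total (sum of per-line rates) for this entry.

Line A: zinc → 03.02; flat-rolled → 03.02.01; hot-rolled → 03.02.01.03. Scheduled 38%. Isolde agreement on 03.02.01: CTH met → 13% available; preferential 13%. → 13%.
Line B: aluminium → 03.03; flat-rolled → 03.03.02; cold-drawn → 03.03.02.01. Scheduled 6%. Isolde agreement on 03.02.01: 03.03.02.01 not covered. → 6%.
Line C: non-alloy steel → 03.01; wire → 03.01.04; cold-drawn → 03.01.04.01. Scheduled 3%. Isolde agreement on 03.02.01: 03.01.04.01 not covered. → 3%.
Sum: 13% + 6% + 3% = 22%.

22%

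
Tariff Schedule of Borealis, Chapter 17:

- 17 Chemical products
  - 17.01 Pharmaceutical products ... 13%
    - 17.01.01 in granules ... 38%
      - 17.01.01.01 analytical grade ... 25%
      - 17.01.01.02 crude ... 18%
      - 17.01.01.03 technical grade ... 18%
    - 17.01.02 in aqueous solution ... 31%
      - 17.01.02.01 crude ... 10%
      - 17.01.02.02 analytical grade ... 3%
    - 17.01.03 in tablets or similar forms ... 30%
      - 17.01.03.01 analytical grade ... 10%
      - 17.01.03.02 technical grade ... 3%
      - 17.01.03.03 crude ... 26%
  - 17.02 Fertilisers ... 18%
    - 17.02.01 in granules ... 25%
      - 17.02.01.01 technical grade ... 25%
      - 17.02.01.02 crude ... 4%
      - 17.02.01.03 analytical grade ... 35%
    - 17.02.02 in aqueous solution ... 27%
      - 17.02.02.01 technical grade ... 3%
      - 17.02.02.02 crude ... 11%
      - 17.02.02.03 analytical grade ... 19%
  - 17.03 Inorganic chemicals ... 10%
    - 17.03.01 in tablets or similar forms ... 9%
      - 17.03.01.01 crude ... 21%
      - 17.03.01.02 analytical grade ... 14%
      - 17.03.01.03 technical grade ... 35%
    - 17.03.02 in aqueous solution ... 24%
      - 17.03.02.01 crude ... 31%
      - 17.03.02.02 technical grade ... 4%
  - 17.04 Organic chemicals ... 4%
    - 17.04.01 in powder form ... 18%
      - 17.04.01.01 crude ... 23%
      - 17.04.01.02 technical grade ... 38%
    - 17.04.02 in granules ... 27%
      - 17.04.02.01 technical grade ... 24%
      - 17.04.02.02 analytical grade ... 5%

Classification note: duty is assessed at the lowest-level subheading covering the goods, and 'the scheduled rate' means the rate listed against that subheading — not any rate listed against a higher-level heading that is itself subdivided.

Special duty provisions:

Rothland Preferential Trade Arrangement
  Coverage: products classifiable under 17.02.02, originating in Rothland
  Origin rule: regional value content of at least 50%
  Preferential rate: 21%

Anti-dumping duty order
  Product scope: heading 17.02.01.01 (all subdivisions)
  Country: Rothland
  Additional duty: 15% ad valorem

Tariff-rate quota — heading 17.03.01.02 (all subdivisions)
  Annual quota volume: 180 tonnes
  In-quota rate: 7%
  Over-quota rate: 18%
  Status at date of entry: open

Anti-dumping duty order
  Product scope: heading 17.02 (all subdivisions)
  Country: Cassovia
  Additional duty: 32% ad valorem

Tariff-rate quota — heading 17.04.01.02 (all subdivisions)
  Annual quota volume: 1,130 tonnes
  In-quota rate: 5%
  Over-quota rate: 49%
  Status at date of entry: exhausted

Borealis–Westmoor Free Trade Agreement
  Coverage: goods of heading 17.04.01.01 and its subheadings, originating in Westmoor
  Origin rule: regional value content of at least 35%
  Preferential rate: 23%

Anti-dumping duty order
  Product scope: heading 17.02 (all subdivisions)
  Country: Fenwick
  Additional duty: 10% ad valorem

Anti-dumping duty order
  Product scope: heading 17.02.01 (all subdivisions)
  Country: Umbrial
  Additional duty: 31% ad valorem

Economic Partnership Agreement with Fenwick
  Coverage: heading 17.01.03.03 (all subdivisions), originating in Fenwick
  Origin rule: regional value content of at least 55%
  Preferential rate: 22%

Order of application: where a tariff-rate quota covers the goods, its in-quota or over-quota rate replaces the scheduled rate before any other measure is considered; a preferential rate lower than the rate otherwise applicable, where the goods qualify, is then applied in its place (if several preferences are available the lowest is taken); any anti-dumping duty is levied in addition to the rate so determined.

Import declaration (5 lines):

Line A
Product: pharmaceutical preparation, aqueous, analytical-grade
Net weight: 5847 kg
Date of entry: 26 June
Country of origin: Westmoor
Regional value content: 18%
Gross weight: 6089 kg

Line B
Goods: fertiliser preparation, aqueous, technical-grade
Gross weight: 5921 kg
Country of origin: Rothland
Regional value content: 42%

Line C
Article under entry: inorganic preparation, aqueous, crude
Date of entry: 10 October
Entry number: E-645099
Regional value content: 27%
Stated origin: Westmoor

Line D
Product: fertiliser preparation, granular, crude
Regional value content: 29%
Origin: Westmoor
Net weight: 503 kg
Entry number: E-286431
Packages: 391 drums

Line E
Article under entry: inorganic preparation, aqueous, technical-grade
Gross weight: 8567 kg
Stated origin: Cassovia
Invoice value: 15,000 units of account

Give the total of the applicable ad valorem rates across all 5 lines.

45%

Line A: pharmaceutical → 17.01; aqueous → 17.01.02; analytical-grade → 17.01.02.02. Scheduled 3%. Westmoor agreement on 17.04.01.01: 17.01.02.02 not covered. → 3%.
Line B: fertiliser → 17.02; aqueous → 17.02.02; technical-grade → 17.02.02.01. Scheduled 3%. Rothland agreement on 17.02.02: RVC < 50%. → 3%.
Line C: inorganic → 17.03; aqueous → 17.03.02; crude → 17.03.02.01. Scheduled 31%. Westmoor agreement on 17.04.01.01: 17.03.02.01 not covered. → 31%.
Line D: fertiliser → 17.02; granular → 17.02.01; crude → 17.02.01.02. Scheduled 4%. Westmoor agreement on 17.04.01.01: 17.02.01.02 not covered. → 4%.
Line E: inorganic → 17.03; aqueous → 17.03.02; technical-grade → 17.03.02.02. Scheduled 4%. No special measure applies. → 4%.
Sum: 3% + 3% + 31% + 4% + 4% = 45%.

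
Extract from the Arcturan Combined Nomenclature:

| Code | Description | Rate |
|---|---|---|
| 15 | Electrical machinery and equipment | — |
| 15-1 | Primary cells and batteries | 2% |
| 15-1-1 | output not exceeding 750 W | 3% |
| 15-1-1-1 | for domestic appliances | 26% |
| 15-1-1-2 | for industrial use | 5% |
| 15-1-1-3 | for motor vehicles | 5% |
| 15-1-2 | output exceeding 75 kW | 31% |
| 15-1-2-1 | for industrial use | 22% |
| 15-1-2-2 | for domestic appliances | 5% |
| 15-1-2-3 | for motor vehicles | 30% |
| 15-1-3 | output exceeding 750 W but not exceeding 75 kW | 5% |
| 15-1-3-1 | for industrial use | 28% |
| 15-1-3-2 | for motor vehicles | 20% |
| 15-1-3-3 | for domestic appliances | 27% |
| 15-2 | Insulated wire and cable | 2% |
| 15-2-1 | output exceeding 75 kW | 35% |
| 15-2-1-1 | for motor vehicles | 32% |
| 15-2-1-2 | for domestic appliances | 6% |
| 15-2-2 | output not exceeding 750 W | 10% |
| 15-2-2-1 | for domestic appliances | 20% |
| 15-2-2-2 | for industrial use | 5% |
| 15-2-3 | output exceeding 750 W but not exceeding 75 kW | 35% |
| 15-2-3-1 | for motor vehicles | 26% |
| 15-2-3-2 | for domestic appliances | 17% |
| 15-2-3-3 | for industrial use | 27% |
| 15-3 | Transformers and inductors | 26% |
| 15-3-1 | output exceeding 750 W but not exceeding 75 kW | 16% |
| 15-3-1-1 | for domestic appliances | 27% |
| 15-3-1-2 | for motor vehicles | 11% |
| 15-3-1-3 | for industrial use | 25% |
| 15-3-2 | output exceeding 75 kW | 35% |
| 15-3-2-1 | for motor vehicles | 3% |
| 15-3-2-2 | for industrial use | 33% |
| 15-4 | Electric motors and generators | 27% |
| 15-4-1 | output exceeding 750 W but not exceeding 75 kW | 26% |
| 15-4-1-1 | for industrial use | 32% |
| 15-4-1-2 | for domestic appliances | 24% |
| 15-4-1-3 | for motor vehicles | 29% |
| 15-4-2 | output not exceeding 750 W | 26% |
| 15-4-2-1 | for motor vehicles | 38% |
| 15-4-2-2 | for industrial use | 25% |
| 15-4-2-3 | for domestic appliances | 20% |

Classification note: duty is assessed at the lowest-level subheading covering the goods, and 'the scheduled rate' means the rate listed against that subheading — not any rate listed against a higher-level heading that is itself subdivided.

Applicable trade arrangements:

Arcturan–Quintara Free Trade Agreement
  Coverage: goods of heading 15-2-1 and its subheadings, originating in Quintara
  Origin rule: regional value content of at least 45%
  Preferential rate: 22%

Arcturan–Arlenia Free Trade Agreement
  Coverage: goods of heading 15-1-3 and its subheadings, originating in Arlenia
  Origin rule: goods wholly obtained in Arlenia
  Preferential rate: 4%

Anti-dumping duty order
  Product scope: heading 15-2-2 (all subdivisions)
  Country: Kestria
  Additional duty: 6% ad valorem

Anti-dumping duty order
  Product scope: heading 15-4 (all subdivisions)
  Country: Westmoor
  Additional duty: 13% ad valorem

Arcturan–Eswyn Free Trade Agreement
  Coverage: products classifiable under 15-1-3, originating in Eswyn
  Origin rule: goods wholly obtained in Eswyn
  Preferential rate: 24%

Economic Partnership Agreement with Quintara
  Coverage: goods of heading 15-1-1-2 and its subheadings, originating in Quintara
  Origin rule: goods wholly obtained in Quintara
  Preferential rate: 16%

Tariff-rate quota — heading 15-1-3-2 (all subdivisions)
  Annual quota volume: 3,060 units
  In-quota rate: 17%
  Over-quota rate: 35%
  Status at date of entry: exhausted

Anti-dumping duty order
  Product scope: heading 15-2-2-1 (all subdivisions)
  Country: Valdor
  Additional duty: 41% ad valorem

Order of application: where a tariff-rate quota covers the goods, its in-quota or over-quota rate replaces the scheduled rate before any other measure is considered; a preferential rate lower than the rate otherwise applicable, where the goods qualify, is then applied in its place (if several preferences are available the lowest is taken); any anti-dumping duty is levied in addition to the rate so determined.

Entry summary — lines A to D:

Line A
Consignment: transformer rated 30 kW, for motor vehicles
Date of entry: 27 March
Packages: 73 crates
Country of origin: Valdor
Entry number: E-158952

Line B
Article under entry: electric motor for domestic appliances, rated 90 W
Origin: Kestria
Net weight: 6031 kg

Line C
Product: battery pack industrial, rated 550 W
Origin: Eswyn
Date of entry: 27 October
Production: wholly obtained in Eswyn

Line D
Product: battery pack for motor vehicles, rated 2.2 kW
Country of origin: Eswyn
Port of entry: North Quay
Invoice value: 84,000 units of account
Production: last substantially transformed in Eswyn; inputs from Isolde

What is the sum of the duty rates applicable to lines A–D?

Line A: transformer → 15-3; rated 30 kW → 15-3-1; for motor vehicles → 15-3-1-2. Scheduled 11%. No special measure applies. → 11%.
Line B: electric motor → 15-4; rated 90 W → 15-4-2; for domestic appliances → 15-4-2-3. Scheduled 20%. No special measure applies. → 20%.
Line C: battery pack → 15-1; rated 550 W → 15-1-1; industrial → 15-1-1-2. Scheduled 5%. Eswyn agreement on 15-1-3: 15-1-1-2 not covered. → 5%.
Line D: battery pack → 15-1; rated 2.2 kW → 15-1-3; for motor vehicles → 15-1-3-2. Scheduled 20%. quota on 15-1-3-2 exhausted → over-quota 35%; Eswyn agreement on 15-1-3: not wholly obtained. → 35%.
Sum: 11% + 20% + 5% + 35% = 71%.

71%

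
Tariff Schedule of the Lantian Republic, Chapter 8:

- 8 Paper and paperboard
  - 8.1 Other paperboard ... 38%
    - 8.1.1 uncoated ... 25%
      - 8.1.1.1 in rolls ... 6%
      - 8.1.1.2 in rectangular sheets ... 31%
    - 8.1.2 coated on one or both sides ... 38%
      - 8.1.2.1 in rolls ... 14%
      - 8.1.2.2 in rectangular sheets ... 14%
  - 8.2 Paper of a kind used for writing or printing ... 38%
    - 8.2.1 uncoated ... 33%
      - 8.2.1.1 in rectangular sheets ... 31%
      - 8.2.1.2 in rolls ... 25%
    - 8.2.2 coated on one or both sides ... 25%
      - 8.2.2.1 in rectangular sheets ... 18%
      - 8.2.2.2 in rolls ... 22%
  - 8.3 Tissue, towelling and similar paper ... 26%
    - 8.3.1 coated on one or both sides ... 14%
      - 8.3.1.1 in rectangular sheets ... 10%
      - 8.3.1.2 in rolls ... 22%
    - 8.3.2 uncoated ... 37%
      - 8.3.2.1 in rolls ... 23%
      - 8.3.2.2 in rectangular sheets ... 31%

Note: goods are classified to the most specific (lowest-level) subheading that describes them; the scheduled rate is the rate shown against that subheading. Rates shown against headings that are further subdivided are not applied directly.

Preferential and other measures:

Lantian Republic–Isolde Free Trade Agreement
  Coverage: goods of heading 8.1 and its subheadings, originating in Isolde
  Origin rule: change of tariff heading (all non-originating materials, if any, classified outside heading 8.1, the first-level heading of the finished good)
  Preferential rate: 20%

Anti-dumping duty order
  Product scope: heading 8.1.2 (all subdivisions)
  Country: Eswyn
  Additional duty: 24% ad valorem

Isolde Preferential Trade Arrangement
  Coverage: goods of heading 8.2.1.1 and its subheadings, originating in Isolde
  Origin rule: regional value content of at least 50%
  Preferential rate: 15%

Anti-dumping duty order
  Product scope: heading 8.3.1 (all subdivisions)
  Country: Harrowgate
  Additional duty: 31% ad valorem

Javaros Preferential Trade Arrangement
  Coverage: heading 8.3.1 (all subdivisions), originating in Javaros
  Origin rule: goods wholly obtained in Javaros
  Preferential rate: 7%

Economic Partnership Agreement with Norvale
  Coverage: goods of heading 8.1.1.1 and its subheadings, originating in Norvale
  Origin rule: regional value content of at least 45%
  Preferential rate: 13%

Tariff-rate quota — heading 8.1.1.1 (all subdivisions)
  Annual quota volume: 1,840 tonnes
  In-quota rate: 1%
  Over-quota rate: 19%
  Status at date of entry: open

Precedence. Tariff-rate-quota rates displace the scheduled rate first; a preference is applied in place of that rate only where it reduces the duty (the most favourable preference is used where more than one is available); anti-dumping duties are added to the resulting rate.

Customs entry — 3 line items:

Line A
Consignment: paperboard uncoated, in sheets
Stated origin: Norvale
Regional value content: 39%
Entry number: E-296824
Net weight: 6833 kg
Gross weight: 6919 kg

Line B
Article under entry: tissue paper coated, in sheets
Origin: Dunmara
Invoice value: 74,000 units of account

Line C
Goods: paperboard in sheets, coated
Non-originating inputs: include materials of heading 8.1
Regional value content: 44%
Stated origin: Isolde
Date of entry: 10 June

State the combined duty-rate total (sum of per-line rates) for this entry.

55%

Line A: paperboard → 8.1; uncoated → 8.1.1; in sheets → 8.1.1.2. Scheduled 31%. Norvale agreement on 8.1.1.1: 8.1.1.2 not covered. → 31%.
Line B: tissue paper → 8.3; coated → 8.3.1; in sheets → 8.3.1.1. Scheduled 10%. No special measure applies. → 10%.
Line C: paperboard → 8.1; coated → 8.1.2; in sheets → 8.1.2.2. Scheduled 14%. Isolde agreement on 8.1: CTH not met; Isolde agreement on 8.2.1.1: 8.1.2.2 not covered. → 14%.
Sum: 31% + 10% + 14% = 55%.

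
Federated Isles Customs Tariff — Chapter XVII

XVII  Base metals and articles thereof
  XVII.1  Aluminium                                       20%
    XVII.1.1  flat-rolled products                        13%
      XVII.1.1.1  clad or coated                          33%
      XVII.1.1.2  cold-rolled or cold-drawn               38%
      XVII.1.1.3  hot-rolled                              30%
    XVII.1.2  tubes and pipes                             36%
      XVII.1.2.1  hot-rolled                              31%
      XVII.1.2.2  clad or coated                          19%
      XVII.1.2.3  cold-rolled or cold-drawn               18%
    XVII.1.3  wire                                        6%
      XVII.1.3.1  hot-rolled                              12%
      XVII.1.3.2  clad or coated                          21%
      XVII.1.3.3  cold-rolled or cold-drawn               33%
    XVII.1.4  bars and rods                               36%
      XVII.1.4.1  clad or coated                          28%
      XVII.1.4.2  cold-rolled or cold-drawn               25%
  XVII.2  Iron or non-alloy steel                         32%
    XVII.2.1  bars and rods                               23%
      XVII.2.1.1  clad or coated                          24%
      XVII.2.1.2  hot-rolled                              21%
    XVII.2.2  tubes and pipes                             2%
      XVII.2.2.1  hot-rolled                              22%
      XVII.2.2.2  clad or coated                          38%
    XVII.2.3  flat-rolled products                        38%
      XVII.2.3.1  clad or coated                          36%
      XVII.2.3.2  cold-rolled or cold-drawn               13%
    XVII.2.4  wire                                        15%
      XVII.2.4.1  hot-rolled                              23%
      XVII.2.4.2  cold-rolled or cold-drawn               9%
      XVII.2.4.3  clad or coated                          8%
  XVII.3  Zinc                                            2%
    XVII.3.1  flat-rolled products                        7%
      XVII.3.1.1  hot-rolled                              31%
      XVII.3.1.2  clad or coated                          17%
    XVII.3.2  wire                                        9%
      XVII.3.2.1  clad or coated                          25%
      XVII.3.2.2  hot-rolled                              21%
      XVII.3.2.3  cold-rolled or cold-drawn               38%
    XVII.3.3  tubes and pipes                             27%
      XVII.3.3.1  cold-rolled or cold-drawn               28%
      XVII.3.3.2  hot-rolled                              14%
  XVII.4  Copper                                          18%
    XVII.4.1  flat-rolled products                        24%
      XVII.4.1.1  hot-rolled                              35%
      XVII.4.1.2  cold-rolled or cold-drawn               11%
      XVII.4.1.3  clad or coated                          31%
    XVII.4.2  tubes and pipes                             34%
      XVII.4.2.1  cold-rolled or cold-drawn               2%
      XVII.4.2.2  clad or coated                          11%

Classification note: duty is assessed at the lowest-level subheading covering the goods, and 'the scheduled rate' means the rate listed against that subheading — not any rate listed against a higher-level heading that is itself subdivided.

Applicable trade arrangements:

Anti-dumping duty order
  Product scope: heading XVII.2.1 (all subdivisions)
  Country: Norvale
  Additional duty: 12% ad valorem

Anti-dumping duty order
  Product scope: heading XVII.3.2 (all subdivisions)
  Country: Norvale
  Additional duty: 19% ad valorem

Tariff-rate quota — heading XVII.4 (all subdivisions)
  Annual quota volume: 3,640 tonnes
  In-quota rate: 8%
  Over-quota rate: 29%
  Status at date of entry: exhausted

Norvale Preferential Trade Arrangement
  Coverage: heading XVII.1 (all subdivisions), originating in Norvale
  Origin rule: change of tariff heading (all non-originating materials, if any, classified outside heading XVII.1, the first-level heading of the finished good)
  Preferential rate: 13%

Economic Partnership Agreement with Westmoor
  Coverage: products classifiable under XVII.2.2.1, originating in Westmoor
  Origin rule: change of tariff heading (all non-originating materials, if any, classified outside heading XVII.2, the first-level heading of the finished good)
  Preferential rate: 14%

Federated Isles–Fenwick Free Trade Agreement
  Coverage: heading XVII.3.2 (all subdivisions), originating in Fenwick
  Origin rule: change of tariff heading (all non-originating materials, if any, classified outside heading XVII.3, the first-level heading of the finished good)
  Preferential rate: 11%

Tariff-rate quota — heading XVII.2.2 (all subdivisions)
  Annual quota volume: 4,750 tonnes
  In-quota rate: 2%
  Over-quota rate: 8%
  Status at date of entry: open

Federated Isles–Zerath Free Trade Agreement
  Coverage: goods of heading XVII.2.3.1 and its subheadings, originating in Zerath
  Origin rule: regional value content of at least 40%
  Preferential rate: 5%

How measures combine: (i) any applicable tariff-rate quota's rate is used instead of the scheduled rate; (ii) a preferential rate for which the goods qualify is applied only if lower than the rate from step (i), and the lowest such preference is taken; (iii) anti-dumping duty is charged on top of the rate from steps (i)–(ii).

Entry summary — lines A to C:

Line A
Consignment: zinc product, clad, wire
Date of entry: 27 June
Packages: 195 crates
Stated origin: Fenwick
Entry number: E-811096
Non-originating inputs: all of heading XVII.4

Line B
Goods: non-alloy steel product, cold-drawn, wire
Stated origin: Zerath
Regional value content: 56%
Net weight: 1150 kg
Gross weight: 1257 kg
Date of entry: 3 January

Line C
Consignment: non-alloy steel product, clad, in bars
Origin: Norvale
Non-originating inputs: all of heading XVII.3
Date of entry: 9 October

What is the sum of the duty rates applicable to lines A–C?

56%

Line A: zinc → XVII.3; wire → XVII.3.2; clad → XVII.3.2.1. Scheduled 25%. Fenwick agreement on XVII.3.2: CTH met → 11% available; preferential 11%. → 11%.
Line B: non-alloy steel → XVII.2; wire → XVII.2.4; cold-drawn → XVII.2.4.2. Scheduled 9%. Zerath agreement on XVII.2.3.1: XVII.2.4.2 not covered. → 9%.
Line C: non-alloy steel → XVII.2; in bars → XVII.2.1; clad → XVII.2.1.1. Scheduled 24%. Norvale agreement on XVII.1: XVII.2.1.1 not covered; anti-dumping (Norvale, XVII.2.1): +12%; total 24% + 12% = 36%. → 36%.
Sum: 11% + 9% + 36% = 56%.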